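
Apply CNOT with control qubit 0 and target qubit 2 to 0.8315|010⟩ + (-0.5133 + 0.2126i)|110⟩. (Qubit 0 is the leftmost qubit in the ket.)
0.8315|010⟩ + (-0.5133 + 0.2126i)|111⟩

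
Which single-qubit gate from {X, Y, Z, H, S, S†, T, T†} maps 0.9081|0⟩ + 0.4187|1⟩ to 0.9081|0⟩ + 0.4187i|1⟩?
S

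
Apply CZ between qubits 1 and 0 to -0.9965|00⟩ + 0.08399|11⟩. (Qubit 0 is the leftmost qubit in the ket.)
-0.9965|00⟩ - 0.08399|11⟩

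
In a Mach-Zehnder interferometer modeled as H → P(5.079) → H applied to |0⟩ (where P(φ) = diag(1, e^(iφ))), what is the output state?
(0.6792 - 0.4668i)|0⟩ + (0.3208 + 0.4668i)|1⟩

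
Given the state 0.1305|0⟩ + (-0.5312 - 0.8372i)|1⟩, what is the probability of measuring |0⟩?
0.01703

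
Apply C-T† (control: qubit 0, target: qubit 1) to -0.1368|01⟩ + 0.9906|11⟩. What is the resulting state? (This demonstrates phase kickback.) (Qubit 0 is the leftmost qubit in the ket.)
-0.1368|01⟩ + (0.7005 - 0.7005i)|11⟩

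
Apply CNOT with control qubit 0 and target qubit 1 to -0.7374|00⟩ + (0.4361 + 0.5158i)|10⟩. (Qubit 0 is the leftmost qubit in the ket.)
-0.7374|00⟩ + (0.4361 + 0.5158i)|11⟩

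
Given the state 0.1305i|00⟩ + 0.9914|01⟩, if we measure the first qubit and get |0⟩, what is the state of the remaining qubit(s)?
0.1305i|0⟩ + 0.9914|1⟩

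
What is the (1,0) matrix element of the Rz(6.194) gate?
0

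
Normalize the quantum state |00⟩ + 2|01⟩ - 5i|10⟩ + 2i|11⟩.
0.1715|00⟩ + 0.343|01⟩ - 0.8575i|10⟩ + 0.343i|11⟩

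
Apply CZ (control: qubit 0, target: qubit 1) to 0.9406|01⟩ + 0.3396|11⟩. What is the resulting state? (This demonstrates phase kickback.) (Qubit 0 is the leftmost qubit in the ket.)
0.9406|01⟩ - 0.3396|11⟩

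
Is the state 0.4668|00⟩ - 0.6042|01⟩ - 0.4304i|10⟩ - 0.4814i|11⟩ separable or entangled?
Entangled

Writing the state as a|00⟩ + b|01⟩ + c|10⟩ + d|11⟩, it is a product state iff ad − bc = 0.
Here (a, b, c, d) = (0.4668, -0.6042, -0.4304i, -0.4814i): ad − bc = (0.4668)(-0.4814i) − (-0.6042)(-0.4304i) = -0.4848i ≠ 0, so the state is entangled.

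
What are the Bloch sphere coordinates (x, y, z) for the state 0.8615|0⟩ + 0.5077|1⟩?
(0.8748, 0, 0.4844)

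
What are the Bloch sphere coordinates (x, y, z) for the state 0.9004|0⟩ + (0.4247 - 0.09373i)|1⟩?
(0.7648, -0.1688, 0.6216)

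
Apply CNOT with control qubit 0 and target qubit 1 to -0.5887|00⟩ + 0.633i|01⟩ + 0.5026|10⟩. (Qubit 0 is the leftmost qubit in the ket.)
-0.5887|00⟩ + 0.633i|01⟩ + 0.5026|11⟩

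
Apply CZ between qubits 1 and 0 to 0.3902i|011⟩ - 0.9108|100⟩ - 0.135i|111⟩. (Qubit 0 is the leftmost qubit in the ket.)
0.3902i|011⟩ - 0.9108|100⟩ + 0.135i|111⟩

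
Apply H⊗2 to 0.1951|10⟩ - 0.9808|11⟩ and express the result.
-0.3929|00⟩ + 0.588|01⟩ + 0.3929|10⟩ - 0.588|11⟩

H⊗2 gives amp(|y⟩) = (1/2) Σ_x (−1)^(x·y) amp(|x⟩), where x·y is the number of positions in which both x and y have a 1.
|00⟩: (0.1951 - 0.9808)/2 = -0.3929
|01⟩: (0.1951 + 0.9808)/2 = 0.588
|10⟩: (-0.1951 + 0.9808)/2 = 0.3929
|11⟩: (-0.1951 - 0.9808)/2 = -0.588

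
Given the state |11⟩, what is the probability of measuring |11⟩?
1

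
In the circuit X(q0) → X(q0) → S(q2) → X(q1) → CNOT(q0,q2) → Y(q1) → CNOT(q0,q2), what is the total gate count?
7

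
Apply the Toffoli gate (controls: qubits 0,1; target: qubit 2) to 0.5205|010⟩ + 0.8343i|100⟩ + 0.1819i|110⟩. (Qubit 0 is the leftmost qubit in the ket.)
0.5205|010⟩ + 0.8343i|100⟩ + 0.1819i|111⟩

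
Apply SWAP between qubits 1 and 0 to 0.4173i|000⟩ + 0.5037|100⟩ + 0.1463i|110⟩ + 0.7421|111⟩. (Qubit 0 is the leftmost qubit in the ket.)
0.4173i|000⟩ + 0.5037|010⟩ + 0.1463i|110⟩ + 0.7421|111⟩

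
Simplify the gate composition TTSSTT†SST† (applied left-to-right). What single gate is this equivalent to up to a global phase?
T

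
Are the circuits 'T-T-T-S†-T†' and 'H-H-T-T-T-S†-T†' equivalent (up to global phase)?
Yes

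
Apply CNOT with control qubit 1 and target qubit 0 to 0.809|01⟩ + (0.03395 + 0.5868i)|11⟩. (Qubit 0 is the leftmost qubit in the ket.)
(0.03395 + 0.5868i)|01⟩ + 0.809|11⟩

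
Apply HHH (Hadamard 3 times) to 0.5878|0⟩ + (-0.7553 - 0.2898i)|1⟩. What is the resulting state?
(-0.1184 - 0.2049i)|0⟩ + (0.9497 + 0.2049i)|1⟩

H² = I, so H^3 = H: a single Hadamard. With (a, b) = (0.5878, (-0.7553 - 0.2898i)), H gives ((a + b)/√2, (a − b)/√2) = ((-0.1184 - 0.2049i), (0.9497 + 0.2049i)).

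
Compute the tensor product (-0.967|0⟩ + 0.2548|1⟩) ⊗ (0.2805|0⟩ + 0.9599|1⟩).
-0.2712|00⟩ - 0.9282|01⟩ + 0.07147|10⟩ + 0.2446|11⟩

amp(|b₁b₂…⟩) = product of the factor amplitudes for bits b₁, b₂, …; only kets whose every factor amplitude is nonzero survive.
|00⟩: (-0.967)(0.2805) = -0.2712
|01⟩: (-0.967)(0.9599) = -0.9282
|10⟩: (0.2548)(0.2805) = 0.07147
|11⟩: (0.2548)(0.9599) = 0.2446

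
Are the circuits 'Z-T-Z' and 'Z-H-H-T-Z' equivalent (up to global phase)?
Yes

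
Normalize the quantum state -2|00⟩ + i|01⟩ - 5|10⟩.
-0.3651|00⟩ + 0.1826i|01⟩ - 0.9129|10⟩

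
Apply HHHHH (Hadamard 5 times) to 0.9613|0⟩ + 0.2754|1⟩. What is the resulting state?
0.8745|0⟩ + 0.485|1⟩

H² = I, so H^5 = H: a single Hadamard. With (a, b) = (0.9613, 0.2754), H gives ((a + b)/√2, (a − b)/√2) = (0.8745, 0.485).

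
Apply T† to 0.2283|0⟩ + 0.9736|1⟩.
0.2283|0⟩ + (0.6884 - 0.6884i)|1⟩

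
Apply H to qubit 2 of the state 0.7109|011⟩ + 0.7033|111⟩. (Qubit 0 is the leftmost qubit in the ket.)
0.5027|010⟩ - 0.5027|011⟩ + 0.4973|110⟩ - 0.4973|111⟩

H on qubit 2 mixes each pair of kets that differ only in qubit 2: amplitudes (a, b) of (|…0…⟩, |…1…⟩) become ((a + b)/√2, (a − b)/√2). Kets absent from the input have amplitude 0.
(|010⟩, |011⟩): (a, b) = (0, 0.7109) → (0.5027, -0.5027)
(|110⟩, |111⟩): (a, b) = (0, 0.7033) → (0.4973, -0.4973)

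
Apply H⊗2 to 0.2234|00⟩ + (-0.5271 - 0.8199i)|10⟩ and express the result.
(-0.1519 - 0.41i)|00⟩ + (-0.1519 - 0.41i)|01⟩ + (0.3753 + 0.41i)|10⟩ + (0.3753 + 0.41i)|11⟩

H⊗2 gives amp(|y⟩) = (1/2) Σ_x (−1)^(x·y) amp(|x⟩), where x·y is the number of positions in which both x and y have a 1.
|00⟩: (0.2234 + (-0.5271 - 0.8199i))/2 = (-0.1519 - 0.41i)
|01⟩: (0.2234 + (-0.5271 - 0.8199i))/2 = (-0.1519 - 0.41i)
|10⟩: (0.2234 - (-0.5271 - 0.8199i))/2 = (0.3753 + 0.41i)
|11⟩: (0.2234 - (-0.5271 - 0.8199i))/2 = (0.3753 + 0.41i)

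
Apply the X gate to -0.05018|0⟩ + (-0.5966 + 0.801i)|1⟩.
(-0.5966 + 0.801i)|0⟩ - 0.05018|1⟩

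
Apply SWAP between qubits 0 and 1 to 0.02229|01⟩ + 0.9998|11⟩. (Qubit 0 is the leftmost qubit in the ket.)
0.02229|10⟩ + 0.9998|11⟩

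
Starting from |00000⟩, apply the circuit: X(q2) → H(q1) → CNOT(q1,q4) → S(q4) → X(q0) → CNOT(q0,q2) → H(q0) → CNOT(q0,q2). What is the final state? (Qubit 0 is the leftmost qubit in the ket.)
1/2|00000⟩ + (1/2)i|01001⟩ - 1/2|10100⟩ - (1/2)i|11101⟩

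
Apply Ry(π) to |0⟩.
|1⟩

Ry(π) = [[cos(θ/2), −sin(θ/2)], [sin(θ/2), cos(θ/2)]]; θ = π, cos(θ/2) ≈ 0, sin(θ/2) ≈ 1.
With a = amp(|0⟩) = 1 and b = amp(|1⟩) = 0:
new amp(|0⟩) = (-1)·b = 0
new amp(|1⟩) = (1)·a = 1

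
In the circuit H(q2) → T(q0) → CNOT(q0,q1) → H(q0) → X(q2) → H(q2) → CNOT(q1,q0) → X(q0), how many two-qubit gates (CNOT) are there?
2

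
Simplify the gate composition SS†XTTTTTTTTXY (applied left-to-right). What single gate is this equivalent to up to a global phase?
Y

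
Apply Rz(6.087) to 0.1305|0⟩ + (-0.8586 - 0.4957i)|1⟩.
(-0.1299 - 0.01278i)|0⟩ + (0.903 + 0.4092i)|1⟩

Rz(6.087) = [[e^(−iθ/2), 0], [0, e^(iθ/2)]] with e^(±iθ/2) = cos(θ/2) ± i·sin(θ/2); θ = 6.087, cos(θ/2) ≈ -0.995193, sin(θ/2) ≈ 0.0979354.
With a = amp(|0⟩) = 0.1305 and b = amp(|1⟩) = (-0.8586 - 0.4957i):
new amp(|0⟩) = (-0.995193 - 0.0979354i)·a = (-0.1299 - 0.01278i)
new amp(|1⟩) = (-0.995193 + 0.0979354i)·b = (0.903 + 0.4092i)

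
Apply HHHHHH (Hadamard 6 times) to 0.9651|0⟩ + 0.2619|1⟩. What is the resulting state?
0.9651|0⟩ + 0.2619|1⟩

H² = I, so an even number of Hadamards cancels: H^6 = I and the state is unchanged.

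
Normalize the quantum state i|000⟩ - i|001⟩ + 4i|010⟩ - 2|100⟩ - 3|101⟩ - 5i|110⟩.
0.1336i|000⟩ - 0.1336i|001⟩ + 0.5345i|010⟩ - 0.2673|100⟩ - 0.4009|101⟩ - 0.6682i|110⟩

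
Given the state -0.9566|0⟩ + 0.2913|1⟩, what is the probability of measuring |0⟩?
0.9151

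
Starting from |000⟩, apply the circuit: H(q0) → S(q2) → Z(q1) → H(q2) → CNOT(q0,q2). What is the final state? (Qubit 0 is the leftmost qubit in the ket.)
1/2|000⟩ + 1/2|001⟩ + 1/2|100⟩ + 1/2|101⟩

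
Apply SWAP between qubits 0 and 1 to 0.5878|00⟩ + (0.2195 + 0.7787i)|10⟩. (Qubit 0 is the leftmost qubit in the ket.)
0.5878|00⟩ + (0.2195 + 0.7787i)|01⟩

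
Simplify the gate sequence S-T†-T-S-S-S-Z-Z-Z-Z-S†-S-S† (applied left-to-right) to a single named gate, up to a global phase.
S†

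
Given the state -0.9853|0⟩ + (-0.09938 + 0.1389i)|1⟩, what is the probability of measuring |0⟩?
0.9708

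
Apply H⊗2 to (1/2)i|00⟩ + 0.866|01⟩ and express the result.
(0.433 + 0.25i)|00⟩ + (-0.433 + 0.25i)|01⟩ + (0.433 + 0.25i)|10⟩ + (-0.433 + 0.25i)|11⟩

H⊗2 gives amp(|y⟩) = (1/2) Σ_x (−1)^(x·y) amp(|x⟩), where x·y is the number of positions in which both x and y have a 1.
|00⟩: ((1/2)i + 0.866)/2 = (0.433 + 0.25i)
|01⟩: ((1/2)i - 0.866)/2 = (-0.433 + 0.25i)
|10⟩: ((1/2)i + 0.866)/2 = (0.433 + 0.25i)
|11⟩: ((1/2)i - 0.866)/2 = (-0.433 + 0.25i)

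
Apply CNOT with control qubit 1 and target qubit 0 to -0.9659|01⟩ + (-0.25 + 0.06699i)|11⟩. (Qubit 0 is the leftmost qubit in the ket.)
(-0.25 + 0.06699i)|01⟩ - 0.9659|11⟩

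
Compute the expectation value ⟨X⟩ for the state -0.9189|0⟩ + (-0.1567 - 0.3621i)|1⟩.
0.288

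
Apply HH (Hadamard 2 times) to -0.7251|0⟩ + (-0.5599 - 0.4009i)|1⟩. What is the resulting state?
-0.7251|0⟩ + (-0.5599 - 0.4009i)|1⟩

H² = I, so an even number of Hadamards cancels: H^2 = I and the state is unchanged.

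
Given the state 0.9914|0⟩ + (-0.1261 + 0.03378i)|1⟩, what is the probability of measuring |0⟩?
0.9829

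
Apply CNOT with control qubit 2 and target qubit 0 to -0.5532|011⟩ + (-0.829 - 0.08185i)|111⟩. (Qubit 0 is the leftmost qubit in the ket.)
(-0.829 - 0.08185i)|011⟩ - 0.5532|111⟩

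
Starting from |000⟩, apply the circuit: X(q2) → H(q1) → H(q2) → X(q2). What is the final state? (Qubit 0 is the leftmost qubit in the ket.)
-1/2|000⟩ + 1/2|001⟩ - 1/2|010⟩ + 1/2|011⟩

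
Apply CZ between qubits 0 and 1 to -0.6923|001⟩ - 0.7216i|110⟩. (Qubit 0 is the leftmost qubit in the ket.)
-0.6923|001⟩ + 0.7216i|110⟩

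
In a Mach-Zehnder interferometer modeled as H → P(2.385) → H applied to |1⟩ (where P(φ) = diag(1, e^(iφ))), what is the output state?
(0.8636 - 0.3432i)|0⟩ + (0.1364 + 0.3432i)|1⟩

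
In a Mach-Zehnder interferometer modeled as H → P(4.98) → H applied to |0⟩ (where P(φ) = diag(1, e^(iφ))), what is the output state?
(0.6322 - 0.4822i)|0⟩ + (0.3678 + 0.4822i)|1⟩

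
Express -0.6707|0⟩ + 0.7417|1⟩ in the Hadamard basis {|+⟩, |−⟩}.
0.0502|+⟩ - 0.9987|−⟩

With |ψ⟩ = α|0⟩ + β|1⟩, the Hadamard-basis coefficients are ⟨+|ψ⟩ = (α + β)/√2 and ⟨−|ψ⟩ = (α − β)/√2.
Here α = -0.6707, β = 0.7417: (α + β)/√2 = 0.0502, (α − β)/√2 = -0.9987.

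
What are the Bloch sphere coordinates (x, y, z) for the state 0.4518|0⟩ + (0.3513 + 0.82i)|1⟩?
(0.3174, 0.741, -0.5917)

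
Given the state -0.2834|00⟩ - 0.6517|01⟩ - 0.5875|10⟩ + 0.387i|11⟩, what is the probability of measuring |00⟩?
0.08032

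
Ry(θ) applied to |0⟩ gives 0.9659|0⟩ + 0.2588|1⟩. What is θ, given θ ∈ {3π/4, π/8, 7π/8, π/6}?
π/6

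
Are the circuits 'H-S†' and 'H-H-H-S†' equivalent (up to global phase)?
Yes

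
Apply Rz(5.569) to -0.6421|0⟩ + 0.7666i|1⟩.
(0.6016 + 0.2244i)|0⟩ + (-0.268 - 0.7182i)|1⟩

Rz(5.569) = [[e^(−iθ/2), 0], [0, e^(iθ/2)]] with e^(±iθ/2) = cos(θ/2) ± i·sin(θ/2); θ = 5.569, cos(θ/2) ≈ -0.936917, sin(θ/2) ≈ 0.349552.
With a = amp(|0⟩) = -0.6421 and b = amp(|1⟩) = 0.7666i:
new amp(|0⟩) = (-0.936917 - 0.349552i)·a = (0.6016 + 0.2244i)
new amp(|1⟩) = (-0.936917 + 0.349552i)·b = (-0.268 - 0.7182i)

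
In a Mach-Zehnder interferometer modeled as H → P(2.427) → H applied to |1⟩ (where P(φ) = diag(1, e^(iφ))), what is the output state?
(0.8777 - 0.3277i)|0⟩ + (0.1223 + 0.3277i)|1⟩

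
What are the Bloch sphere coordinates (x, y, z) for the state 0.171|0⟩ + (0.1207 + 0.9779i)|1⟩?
(0.04128, 0.3344, -0.9416)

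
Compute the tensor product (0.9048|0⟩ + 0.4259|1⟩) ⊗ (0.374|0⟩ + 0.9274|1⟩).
0.3384|00⟩ + 0.8391|01⟩ + 0.1593|10⟩ + 0.395|11⟩

amp(|b₁b₂…⟩) = product of the factor amplitudes for bits b₁, b₂, …; only kets whose every factor amplitude is nonzero survive.
|00⟩: (0.9048)(0.374) = 0.3384
|01⟩: (0.9048)(0.9274) = 0.8391
|10⟩: (0.4259)(0.374) = 0.1593
|11⟩: (0.4259)(0.9274) = 0.395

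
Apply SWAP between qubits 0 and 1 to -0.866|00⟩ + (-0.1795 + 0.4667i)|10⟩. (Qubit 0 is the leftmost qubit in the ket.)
-0.866|00⟩ + (-0.1795 + 0.4667i)|01⟩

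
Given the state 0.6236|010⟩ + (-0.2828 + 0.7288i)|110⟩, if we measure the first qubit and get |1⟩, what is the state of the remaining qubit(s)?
(-0.3618 + 0.9323i)|10⟩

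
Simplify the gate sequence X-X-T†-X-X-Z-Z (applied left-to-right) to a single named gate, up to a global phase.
T†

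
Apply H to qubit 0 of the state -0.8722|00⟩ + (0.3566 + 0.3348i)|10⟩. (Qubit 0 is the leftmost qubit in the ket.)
(-0.3646 + 0.2367i)|00⟩ + (-0.8689 - 0.2367i)|10⟩

H on qubit 0 mixes each pair of kets that differ only in qubit 0: amplitudes (a, b) of (|…0…⟩, |…1…⟩) become ((a + b)/√2, (a − b)/√2). Kets absent from the input have amplitude 0.
(|00⟩, |10⟩): (a, b) = (-0.8722, (0.3566 + 0.3348i)) → ((-0.3646 + 0.2367i), (-0.8689 - 0.2367i))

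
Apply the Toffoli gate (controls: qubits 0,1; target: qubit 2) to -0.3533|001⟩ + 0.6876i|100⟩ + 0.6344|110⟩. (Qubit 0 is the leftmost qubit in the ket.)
-0.3533|001⟩ + 0.6876i|100⟩ + 0.6344|111⟩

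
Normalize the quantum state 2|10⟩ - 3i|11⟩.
0.5547|10⟩ - 0.8321i|11⟩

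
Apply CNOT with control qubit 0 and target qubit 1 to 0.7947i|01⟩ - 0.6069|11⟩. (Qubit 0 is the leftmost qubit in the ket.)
0.7947i|01⟩ - 0.6069|10⟩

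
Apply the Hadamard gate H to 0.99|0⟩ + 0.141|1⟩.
0.7997|0⟩ + 0.6003|1⟩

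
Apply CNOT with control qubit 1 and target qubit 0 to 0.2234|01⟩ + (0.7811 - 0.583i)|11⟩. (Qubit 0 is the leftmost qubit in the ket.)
(0.7811 - 0.583i)|01⟩ + 0.2234|11⟩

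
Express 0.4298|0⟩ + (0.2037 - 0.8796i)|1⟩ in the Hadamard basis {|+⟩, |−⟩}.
(0.448 - 0.622i)|+⟩ + (0.1599 + 0.622i)|−⟩

With |ψ⟩ = α|0⟩ + β|1⟩, the Hadamard-basis coefficients are ⟨+|ψ⟩ = (α + β)/√2 and ⟨−|ψ⟩ = (α − β)/√2.
Here α = 0.4298, β = (0.2037 - 0.8796i): (α + β)/√2 = (0.448 - 0.622i), (α − β)/√2 = (0.1599 + 0.622i).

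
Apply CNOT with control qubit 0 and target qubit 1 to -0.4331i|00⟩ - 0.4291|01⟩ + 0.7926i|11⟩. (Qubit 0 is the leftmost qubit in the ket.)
-0.4331i|00⟩ - 0.4291|01⟩ + 0.7926i|10⟩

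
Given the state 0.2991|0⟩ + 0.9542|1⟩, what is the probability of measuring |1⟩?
0.9105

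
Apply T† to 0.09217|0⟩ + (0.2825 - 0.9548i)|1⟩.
0.09217|0⟩ + (-0.4754 - 0.8749i)|1⟩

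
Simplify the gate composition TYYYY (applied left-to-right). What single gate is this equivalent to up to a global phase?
T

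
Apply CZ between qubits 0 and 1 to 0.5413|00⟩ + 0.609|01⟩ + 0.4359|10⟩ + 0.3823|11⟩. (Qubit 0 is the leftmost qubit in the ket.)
0.5413|00⟩ + 0.609|01⟩ + 0.4359|10⟩ - 0.3823|11⟩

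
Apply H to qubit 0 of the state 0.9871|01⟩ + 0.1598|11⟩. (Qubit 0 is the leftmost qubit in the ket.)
0.811|01⟩ + 0.585|11⟩

H on qubit 0 mixes each pair of kets that differ only in qubit 0: amplitudes (a, b) of (|…0…⟩, |…1…⟩) become ((a + b)/√2, (a − b)/√2). Kets absent from the input have amplitude 0.
(|01⟩, |11⟩): (a, b) = (0.9871, 0.1598) → (0.811, 0.585)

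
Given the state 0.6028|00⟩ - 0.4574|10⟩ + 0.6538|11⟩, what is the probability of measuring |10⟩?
0.2092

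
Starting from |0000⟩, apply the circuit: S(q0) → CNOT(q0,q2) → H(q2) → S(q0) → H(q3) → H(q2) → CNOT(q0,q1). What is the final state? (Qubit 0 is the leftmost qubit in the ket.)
1/√2|0000⟩ + 1/√2|0001⟩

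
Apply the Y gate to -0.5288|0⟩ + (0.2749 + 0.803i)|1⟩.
(0.803 - 0.2749i)|0⟩ - 0.5288i|1⟩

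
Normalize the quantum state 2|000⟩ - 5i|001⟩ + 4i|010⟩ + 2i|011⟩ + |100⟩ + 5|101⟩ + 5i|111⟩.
0.2|000⟩ - (1/2)i|001⟩ + 0.4i|010⟩ + 0.2i|011⟩ + 0.1|100⟩ + 1/2|101⟩ + (1/2)i|111⟩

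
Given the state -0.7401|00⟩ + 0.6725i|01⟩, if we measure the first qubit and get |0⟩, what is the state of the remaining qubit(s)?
-0.7401|0⟩ + 0.6725i|1⟩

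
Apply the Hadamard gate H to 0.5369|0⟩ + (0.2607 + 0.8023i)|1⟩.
(0.564 + 0.5673i)|0⟩ + (0.1953 - 0.5673i)|1⟩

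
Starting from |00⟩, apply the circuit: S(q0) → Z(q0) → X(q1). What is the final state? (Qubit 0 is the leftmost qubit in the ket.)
|01⟩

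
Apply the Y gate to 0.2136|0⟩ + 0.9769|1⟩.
-0.9769i|0⟩ + 0.2136i|1⟩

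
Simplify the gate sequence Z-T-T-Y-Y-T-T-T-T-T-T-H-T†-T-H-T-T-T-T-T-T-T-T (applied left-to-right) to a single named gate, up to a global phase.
Z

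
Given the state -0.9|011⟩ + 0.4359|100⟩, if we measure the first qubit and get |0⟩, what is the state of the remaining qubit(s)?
-|11⟩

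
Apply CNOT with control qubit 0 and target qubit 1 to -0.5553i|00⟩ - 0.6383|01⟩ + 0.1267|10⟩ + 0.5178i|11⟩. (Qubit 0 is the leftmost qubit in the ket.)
-0.5553i|00⟩ - 0.6383|01⟩ + 0.5178i|10⟩ + 0.1267|11⟩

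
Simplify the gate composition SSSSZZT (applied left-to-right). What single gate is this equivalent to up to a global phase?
T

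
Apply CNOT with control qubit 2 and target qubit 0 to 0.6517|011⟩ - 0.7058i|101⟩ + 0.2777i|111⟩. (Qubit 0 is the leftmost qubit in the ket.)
-0.7058i|001⟩ + 0.2777i|011⟩ + 0.6517|111⟩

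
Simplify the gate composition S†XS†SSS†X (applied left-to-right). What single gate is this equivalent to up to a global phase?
S†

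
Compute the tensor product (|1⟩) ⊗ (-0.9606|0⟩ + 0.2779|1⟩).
-0.9606|10⟩ + 0.2779|11⟩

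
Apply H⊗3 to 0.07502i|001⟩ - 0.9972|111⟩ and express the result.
(-0.3526 + 0.02652i)|000⟩ + (0.3526 - 0.02652i)|001⟩ + (0.3526 + 0.02652i)|010⟩ + (-0.3526 - 0.02652i)|011⟩ + (0.3526 + 0.02652i)|100⟩ + (-0.3526 - 0.02652i)|101⟩ + (-0.3526 + 0.02652i)|110⟩ + (0.3526 - 0.02652i)|111⟩

H⊗3 gives amp(|y⟩) = (1/2√2) Σ_x (−1)^(x·y) amp(|x⟩), where x·y is the number of positions in which both x and y have a 1.
|000⟩: (0.07502i - 0.9972)/(2√2) = (-0.3526 + 0.02652i)
|001⟩: (-0.07502i + 0.9972)/(2√2) = (0.3526 - 0.02652i)
|010⟩: (0.07502i + 0.9972)/(2√2) = (0.3526 + 0.02652i)
|011⟩: (-0.07502i - 0.9972)/(2√2) = (-0.3526 - 0.02652i)
|100⟩: (0.07502i + 0.9972)/(2√2) = (0.3526 + 0.02652i)
|101⟩: (-0.07502i - 0.9972)/(2√2) = (-0.3526 - 0.02652i)
|110⟩: (0.07502i - 0.9972)/(2√2) = (-0.3526 + 0.02652i)
|111⟩: (-0.07502i + 0.9972)/(2√2) = (0.3526 - 0.02652i)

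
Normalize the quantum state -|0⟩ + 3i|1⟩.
-0.3162|0⟩ + 0.9487i|1⟩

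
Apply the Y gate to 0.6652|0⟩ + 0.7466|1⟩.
-0.7466i|0⟩ + 0.6652i|1⟩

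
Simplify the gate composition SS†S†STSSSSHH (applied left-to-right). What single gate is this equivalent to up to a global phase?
T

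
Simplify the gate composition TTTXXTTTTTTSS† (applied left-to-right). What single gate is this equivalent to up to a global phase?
T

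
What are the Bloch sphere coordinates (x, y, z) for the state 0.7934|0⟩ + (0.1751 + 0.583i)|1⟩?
(0.2778, 0.9251, 0.2589)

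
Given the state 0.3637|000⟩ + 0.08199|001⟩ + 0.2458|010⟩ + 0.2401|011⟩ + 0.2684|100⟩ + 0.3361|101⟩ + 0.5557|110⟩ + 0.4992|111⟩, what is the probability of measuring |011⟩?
0.05765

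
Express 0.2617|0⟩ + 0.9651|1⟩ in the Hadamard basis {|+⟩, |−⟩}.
0.8675|+⟩ - 0.4974|−⟩

With |ψ⟩ = α|0⟩ + β|1⟩, the Hadamard-basis coefficients are ⟨+|ψ⟩ = (α + β)/√2 and ⟨−|ψ⟩ = (α − β)/√2.
Here α = 0.2617, β = 0.9651: (α + β)/√2 = 0.8675, (α − β)/√2 = -0.4974.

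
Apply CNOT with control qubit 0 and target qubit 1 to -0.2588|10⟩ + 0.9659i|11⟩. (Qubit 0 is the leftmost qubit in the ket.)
0.9659i|10⟩ - 0.2588|11⟩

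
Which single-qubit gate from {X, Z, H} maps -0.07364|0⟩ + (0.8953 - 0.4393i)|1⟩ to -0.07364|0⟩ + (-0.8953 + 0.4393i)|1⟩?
Z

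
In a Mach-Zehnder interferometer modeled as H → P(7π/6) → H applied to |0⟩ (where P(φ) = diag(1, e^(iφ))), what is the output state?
(0.06699 - 0.25i)|0⟩ + (0.933 + 0.25i)|1⟩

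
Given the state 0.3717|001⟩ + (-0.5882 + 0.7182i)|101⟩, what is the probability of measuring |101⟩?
0.8618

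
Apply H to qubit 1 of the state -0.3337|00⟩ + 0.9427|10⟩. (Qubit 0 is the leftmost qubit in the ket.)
-0.236|00⟩ - 0.236|01⟩ + 0.6666|10⟩ + 0.6666|11⟩

H on qubit 1 mixes each pair of kets that differ only in qubit 1: amplitudes (a, b) of (|…0…⟩, |…1…⟩) become ((a + b)/√2, (a − b)/√2). Kets absent from the input have amplitude 0.
(|00⟩, |01⟩): (a, b) = (-0.3337, 0) → (-0.236, -0.236)
(|10⟩, |11⟩): (a, b) = (0.9427, 0) → (0.6666, 0.6666)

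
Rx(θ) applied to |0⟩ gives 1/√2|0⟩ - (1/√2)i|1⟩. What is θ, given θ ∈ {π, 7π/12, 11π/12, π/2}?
π/2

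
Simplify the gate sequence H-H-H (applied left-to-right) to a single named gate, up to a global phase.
H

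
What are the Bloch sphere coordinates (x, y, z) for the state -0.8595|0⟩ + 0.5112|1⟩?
(-0.8788, 0, 0.4774)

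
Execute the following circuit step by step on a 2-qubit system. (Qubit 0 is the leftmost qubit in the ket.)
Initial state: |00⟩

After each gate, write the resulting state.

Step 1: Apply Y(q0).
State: i|10⟩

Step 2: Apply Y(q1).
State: -|11⟩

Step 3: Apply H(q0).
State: -1/√2|01⟩ + 1/√2|11⟩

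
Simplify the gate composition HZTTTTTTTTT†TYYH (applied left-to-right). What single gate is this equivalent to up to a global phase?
X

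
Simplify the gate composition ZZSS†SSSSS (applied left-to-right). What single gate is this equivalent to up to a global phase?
S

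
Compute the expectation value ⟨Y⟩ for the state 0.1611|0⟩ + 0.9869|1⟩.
0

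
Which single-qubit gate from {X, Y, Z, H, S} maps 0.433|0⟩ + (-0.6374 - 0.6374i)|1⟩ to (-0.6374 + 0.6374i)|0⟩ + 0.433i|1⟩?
Y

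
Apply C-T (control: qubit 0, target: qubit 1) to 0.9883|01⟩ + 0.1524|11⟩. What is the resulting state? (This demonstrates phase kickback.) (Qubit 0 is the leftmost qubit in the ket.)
0.9883|01⟩ + (0.1078 + 0.1078i)|11⟩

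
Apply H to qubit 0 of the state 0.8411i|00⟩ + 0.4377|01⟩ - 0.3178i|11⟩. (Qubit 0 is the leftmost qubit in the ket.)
0.5947i|00⟩ + (0.3095 - 0.2247i)|01⟩ + 0.5947i|10⟩ + (0.3095 + 0.2247i)|11⟩

H on qubit 0 mixes each pair of kets that differ only in qubit 0: amplitudes (a, b) of (|…0…⟩, |…1…⟩) become ((a + b)/√2, (a − b)/√2). Kets absent from the input have amplitude 0.
(|00⟩, |10⟩): (a, b) = (0.8411i, 0) → (0.5947i, 0.5947i)
(|01⟩, |11⟩): (a, b) = (0.4377, -0.3178i) → ((0.3095 - 0.2247i), (0.3095 + 0.2247i))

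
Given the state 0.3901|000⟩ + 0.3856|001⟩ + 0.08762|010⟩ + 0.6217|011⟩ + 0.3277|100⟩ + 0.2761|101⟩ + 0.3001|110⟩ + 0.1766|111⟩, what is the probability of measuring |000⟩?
0.1522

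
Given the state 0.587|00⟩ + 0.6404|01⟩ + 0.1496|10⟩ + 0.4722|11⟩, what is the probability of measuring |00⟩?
0.3446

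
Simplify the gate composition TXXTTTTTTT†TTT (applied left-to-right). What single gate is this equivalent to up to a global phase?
T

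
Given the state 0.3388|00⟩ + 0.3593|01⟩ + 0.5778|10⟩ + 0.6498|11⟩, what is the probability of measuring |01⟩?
0.1291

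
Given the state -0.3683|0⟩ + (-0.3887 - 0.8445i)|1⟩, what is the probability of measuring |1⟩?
0.8643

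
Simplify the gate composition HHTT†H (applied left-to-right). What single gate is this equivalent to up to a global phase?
H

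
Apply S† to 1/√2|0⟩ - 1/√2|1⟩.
1/√2|0⟩ + (1/√2)i|1⟩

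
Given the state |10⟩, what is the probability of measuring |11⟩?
0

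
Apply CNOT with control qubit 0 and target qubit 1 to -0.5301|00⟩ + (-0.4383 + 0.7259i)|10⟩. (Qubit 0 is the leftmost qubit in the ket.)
-0.5301|00⟩ + (-0.4383 + 0.7259i)|11⟩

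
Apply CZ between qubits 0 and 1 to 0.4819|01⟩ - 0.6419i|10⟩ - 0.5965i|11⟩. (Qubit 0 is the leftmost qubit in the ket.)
0.4819|01⟩ - 0.6419i|10⟩ + 0.5965i|11⟩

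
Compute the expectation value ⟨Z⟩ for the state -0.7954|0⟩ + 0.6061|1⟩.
0.2653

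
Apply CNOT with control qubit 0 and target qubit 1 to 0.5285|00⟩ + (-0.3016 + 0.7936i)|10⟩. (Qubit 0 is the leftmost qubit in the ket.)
0.5285|00⟩ + (-0.3016 + 0.7936i)|11⟩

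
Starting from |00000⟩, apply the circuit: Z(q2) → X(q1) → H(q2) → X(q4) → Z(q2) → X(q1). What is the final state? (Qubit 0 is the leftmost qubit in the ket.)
1/√2|00001⟩ - 1/√2|00101⟩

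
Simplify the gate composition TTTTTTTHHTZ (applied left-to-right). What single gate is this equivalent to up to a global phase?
Z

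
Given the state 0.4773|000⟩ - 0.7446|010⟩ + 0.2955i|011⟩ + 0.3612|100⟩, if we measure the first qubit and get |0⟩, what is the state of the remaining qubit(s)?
0.5118|00⟩ - 0.7985|10⟩ + 0.3169i|11⟩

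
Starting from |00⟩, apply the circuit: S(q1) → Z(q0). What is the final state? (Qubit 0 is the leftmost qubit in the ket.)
|00⟩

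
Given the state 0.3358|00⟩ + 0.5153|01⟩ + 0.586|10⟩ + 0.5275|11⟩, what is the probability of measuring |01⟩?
0.2655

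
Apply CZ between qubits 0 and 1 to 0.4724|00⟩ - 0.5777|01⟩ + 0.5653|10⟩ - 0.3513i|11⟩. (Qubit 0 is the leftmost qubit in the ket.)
0.4724|00⟩ - 0.5777|01⟩ + 0.5653|10⟩ + 0.3513i|11⟩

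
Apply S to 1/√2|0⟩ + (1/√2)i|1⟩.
1/√2|0⟩ - 1/√2|1⟩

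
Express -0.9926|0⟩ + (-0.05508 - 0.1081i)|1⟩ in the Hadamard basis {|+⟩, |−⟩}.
(-0.7408 - 0.07644i)|+⟩ + (-0.6629 + 0.07644i)|−⟩

With |ψ⟩ = α|0⟩ + β|1⟩, the Hadamard-basis coefficients are ⟨+|ψ⟩ = (α + β)/√2 and ⟨−|ψ⟩ = (α − β)/√2.
Here α = -0.9926, β = (-0.05508 - 0.1081i): (α + β)/√2 = (-0.7408 - 0.07644i), (α − β)/√2 = (-0.6629 + 0.07644i).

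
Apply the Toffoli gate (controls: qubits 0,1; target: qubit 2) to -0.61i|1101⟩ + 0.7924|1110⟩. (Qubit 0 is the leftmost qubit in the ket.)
0.7924|1100⟩ - 0.61i|1111⟩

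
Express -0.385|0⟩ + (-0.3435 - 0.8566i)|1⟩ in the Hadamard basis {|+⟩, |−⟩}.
(-0.5151 - 0.6057i)|+⟩ + (-0.02934 + 0.6057i)|−⟩

With |ψ⟩ = α|0⟩ + β|1⟩, the Hadamard-basis coefficients are ⟨+|ψ⟩ = (α + β)/√2 and ⟨−|ψ⟩ = (α − β)/√2.
Here α = -0.385, β = (-0.3435 - 0.8566i): (α + β)/√2 = (-0.5151 - 0.6057i), (α − β)/√2 = (-0.02934 + 0.6057i).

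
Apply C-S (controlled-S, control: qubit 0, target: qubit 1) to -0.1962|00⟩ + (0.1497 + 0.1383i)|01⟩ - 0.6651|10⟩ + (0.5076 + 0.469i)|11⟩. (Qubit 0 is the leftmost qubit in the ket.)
-0.1962|00⟩ + (0.1497 + 0.1383i)|01⟩ - 0.6651|10⟩ + (-0.469 + 0.5076i)|11⟩

C-S leaves the control-|0⟩ kets |00⟩, |01⟩ unchanged and applies S to qubit 1 on the control-|1⟩ pair (|10⟩, |11⟩).
S = [[1, 0], [0, i]].
With a = amp(|10⟩) = -0.6651 and b = amp(|11⟩) = (0.5076 + 0.469i):
new amp(|10⟩) = (1)·a = -0.6651
new amp(|11⟩) = (i)·b = (-0.469 + 0.5076i)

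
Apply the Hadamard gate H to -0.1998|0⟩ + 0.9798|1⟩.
0.5515|0⟩ - 0.8341|1⟩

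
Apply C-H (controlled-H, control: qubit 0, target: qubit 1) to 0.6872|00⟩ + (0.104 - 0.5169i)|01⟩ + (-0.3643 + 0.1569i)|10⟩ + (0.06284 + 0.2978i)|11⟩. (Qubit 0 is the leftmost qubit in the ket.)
0.6872|00⟩ + (0.104 - 0.5169i)|01⟩ + (-0.2132 + 0.3215i)|10⟩ + (-0.302 - 0.09963i)|11⟩

C-H leaves the control-|0⟩ kets |00⟩, |01⟩ unchanged and applies H to qubit 1 on the control-|1⟩ pair (|10⟩, |11⟩).
H = [[1/√2, 1/√2], [1/√2, -1/√2]].
With a = amp(|10⟩) = (-0.3643 + 0.1569i) and b = amp(|11⟩) = (0.06284 + 0.2978i):
new amp(|10⟩) = (1/√2)·a + (1/√2)·b = (-0.2132 + 0.3215i)
new amp(|11⟩) = (1/√2)·a + (-1/√2)·b = (-0.302 - 0.09963i)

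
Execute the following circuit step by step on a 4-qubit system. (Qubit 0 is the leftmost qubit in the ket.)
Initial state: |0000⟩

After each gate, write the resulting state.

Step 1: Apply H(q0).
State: 1/√2|0000⟩ + 1/√2|1000⟩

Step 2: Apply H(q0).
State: |0000⟩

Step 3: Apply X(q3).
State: |0001⟩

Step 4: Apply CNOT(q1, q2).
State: |0001⟩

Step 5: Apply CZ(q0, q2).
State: |0001⟩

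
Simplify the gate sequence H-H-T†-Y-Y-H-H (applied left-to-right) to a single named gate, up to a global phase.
T†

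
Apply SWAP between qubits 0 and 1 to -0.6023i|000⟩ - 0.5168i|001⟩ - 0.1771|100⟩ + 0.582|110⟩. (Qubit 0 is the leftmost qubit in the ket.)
-0.6023i|000⟩ - 0.5168i|001⟩ - 0.1771|010⟩ + 0.582|110⟩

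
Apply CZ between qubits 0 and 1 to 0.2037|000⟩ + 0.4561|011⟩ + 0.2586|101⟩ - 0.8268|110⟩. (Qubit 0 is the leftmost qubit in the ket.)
0.2037|000⟩ + 0.4561|011⟩ + 0.2586|101⟩ + 0.8268|110⟩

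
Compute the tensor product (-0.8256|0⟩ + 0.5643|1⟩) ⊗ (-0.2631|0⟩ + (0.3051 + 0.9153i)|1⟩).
0.2172|00⟩ + (-0.2519 - 0.7557i)|01⟩ - 0.1485|10⟩ + (0.1722 + 0.5165i)|11⟩

amp(|b₁b₂…⟩) = product of the factor amplitudes for bits b₁, b₂, …; only kets whose every factor amplitude is nonzero survive.
|00⟩: (-0.8256)(-0.2631) = 0.2172
|01⟩: (-0.8256)(0.3051 + 0.9153i) = (-0.2519 - 0.7557i)
|10⟩: (0.5643)(-0.2631) = -0.1485
|11⟩: (0.5643)(0.3051 + 0.9153i) = (0.1722 + 0.5165i)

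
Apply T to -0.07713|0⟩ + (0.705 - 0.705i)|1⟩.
-0.07713|0⟩ + 0.997|1⟩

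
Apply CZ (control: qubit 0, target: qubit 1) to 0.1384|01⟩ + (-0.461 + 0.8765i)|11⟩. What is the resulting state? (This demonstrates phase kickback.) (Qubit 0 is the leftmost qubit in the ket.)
0.1384|01⟩ + (0.461 - 0.8765i)|11⟩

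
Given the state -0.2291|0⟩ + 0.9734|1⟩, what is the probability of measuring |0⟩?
0.05249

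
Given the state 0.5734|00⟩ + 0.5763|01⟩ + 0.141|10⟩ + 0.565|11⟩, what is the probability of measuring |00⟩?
0.3288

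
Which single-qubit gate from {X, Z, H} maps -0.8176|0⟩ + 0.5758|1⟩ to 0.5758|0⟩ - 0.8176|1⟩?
X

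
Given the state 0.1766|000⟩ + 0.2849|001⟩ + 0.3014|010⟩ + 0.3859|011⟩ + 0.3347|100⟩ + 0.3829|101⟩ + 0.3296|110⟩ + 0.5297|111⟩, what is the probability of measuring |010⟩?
0.09084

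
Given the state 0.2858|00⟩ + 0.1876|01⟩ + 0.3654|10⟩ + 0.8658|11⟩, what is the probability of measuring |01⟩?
0.03519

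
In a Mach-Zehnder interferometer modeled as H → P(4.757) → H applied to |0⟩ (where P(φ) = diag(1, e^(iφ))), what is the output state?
(0.5223 - 0.4995i)|0⟩ + (0.4777 + 0.4995i)|1⟩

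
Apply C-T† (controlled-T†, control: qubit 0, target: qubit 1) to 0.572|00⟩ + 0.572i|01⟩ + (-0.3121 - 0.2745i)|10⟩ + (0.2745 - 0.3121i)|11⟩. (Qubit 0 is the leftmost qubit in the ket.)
0.572|00⟩ + 0.572i|01⟩ + (-0.3121 - 0.2745i)|10⟩ + (-0.02659 - 0.4148i)|11⟩

C-T† leaves the control-|0⟩ kets |00⟩, |01⟩ unchanged and applies T† to qubit 1 on the control-|1⟩ pair (|10⟩, |11⟩).
T† = [[1, 0], [0, (1/√2 - (1/√2)i)]].
With a = amp(|10⟩) = (-0.3121 - 0.2745i) and b = amp(|11⟩) = (0.2745 - 0.3121i):
new amp(|10⟩) = (1)·a = (-0.3121 - 0.2745i)
new amp(|11⟩) = (1/√2 - (1/√2)i)·b = (-0.02659 - 0.4148i)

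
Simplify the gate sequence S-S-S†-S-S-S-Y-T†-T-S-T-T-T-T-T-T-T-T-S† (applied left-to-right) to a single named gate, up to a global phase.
Y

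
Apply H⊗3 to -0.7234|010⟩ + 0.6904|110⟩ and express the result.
-0.01167|000⟩ - 0.01167|001⟩ + 0.01167|010⟩ + 0.01167|011⟩ - 0.4999|100⟩ - 0.4999|101⟩ + 0.4999|110⟩ + 0.4999|111⟩

H⊗3 gives amp(|y⟩) = (1/2√2) Σ_x (−1)^(x·y) amp(|x⟩), where x·y is the number of positions in which both x and y have a 1.
|000⟩: (-0.7234 + 0.6904)/(2√2) = -0.01167
|001⟩: (-0.7234 + 0.6904)/(2√2) = -0.01167
|010⟩: (0.7234 - 0.6904)/(2√2) = 0.01167
|011⟩: (0.7234 - 0.6904)/(2√2) = 0.01167
|100⟩: (-0.7234 - 0.6904)/(2√2) = -0.4999
|101⟩: (-0.7234 - 0.6904)/(2√2) = -0.4999
|110⟩: (0.7234 + 0.6904)/(2√2) = 0.4999
|111⟩: (0.7234 + 0.6904)/(2√2) = 0.4999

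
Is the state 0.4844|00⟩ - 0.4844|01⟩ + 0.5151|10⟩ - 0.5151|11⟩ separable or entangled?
Separable

Writing the state as a|00⟩ + b|01⟩ + c|10⟩ + d|11⟩, it is a product state iff ad − bc = 0.
Here (a, b, c, d) = (0.4844, -0.4844, 0.5151, -0.5151): ad − bc = (0.4844)(-0.5151) − (-0.4844)(0.5151) = 0, so the state is separable.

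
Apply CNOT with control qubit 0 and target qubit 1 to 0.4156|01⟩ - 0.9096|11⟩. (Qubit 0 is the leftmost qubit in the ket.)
0.4156|01⟩ - 0.9096|10⟩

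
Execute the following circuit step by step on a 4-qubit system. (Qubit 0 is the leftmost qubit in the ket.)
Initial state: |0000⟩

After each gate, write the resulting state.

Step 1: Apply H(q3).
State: 1/√2|0000⟩ + 1/√2|0001⟩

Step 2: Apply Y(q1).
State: (1/√2)i|0100⟩ + (1/√2)i|0101⟩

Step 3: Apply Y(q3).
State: 1/√2|0100⟩ - 1/√2|0101⟩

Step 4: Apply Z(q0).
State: 1/√2|0100⟩ - 1/√2|0101⟩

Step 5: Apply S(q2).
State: 1/√2|0100⟩ - 1/√2|0101⟩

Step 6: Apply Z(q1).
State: -1/√2|0100⟩ + 1/√2|0101⟩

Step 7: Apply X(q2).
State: -1/√2|0110⟩ + 1/√2|0111⟩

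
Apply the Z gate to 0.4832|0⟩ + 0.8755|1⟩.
0.4832|0⟩ - 0.8755|1⟩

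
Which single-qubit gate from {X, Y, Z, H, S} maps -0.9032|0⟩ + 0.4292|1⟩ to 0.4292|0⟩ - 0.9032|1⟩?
X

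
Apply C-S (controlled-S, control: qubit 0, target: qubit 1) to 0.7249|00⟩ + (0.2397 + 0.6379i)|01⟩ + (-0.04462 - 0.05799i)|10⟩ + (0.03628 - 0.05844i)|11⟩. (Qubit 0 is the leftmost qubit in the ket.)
0.7249|00⟩ + (0.2397 + 0.6379i)|01⟩ + (-0.04462 - 0.05799i)|10⟩ + (0.05844 + 0.03628i)|11⟩

C-S leaves the control-|0⟩ kets |00⟩, |01⟩ unchanged and applies S to qubit 1 on the control-|1⟩ pair (|10⟩, |11⟩).
S = [[1, 0], [0, i]].
With a = amp(|10⟩) = (-0.04462 - 0.05799i) and b = amp(|11⟩) = (0.03628 - 0.05844i):
new amp(|10⟩) = (1)·a = (-0.04462 - 0.05799i)
new amp(|11⟩) = (i)·b = (0.05844 + 0.03628i)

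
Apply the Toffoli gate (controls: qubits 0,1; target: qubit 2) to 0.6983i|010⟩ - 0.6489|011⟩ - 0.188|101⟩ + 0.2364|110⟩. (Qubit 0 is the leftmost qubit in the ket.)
0.6983i|010⟩ - 0.6489|011⟩ - 0.188|101⟩ + 0.2364|111⟩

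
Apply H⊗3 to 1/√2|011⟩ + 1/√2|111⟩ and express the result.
1/2|000⟩ - 1/2|001⟩ - 1/2|010⟩ + 1/2|011⟩

H⊗3 gives amp(|y⟩) = (1/2√2) Σ_x (−1)^(x·y) amp(|x⟩), where x·y is the number of positions in which both x and y have a 1.
|000⟩: (1/√2 + 1/√2)/(2√2) = 1/2
|001⟩: (-1/√2 - 1/√2)/(2√2) = -1/2
|010⟩: (-1/√2 - 1/√2)/(2√2) = -1/2
|011⟩: (1/√2 + 1/√2)/(2√2) = 1/2
|100⟩: (1/√2 - 1/√2)/(2√2) = 0
|101⟩: (-1/√2 + 1/√2)/(2√2) = 0
|110⟩: (-1/√2 + 1/√2)/(2√2) = 0
|111⟩: (1/√2 - 1/√2)/(2√2) = 0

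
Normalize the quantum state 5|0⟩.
|0⟩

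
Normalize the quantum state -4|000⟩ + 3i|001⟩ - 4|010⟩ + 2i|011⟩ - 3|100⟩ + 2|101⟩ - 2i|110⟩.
-0.508|000⟩ + 0.381i|001⟩ - 0.508|010⟩ + 0.254i|011⟩ - 0.381|100⟩ + 0.254|101⟩ - 0.254i|110⟩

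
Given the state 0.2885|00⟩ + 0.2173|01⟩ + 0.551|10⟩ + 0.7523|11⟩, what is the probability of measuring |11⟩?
0.566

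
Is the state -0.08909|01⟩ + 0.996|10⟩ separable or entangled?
Entangled

Writing the state as a|00⟩ + b|01⟩ + c|10⟩ + d|11⟩, it is a product state iff ad − bc = 0.
Here (a, b, c, d) = (0, -0.08909, 0.996, 0): ad − bc = (0)(0) − (-0.08909)(0.996) = 0.08873 ≠ 0, so the state is entangled.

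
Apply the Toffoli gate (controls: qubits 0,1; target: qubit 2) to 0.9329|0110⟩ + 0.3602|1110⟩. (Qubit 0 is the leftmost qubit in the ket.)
0.9329|0110⟩ + 0.3602|1100⟩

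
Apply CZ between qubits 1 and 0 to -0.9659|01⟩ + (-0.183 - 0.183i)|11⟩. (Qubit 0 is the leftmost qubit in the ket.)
-0.9659|01⟩ + (0.183 + 0.183i)|11⟩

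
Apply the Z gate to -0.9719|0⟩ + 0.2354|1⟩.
-0.9719|0⟩ - 0.2354|1⟩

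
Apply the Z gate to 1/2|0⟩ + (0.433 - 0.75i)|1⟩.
1/2|0⟩ + (-0.433 + 0.75i)|1⟩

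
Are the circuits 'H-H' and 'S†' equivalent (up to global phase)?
No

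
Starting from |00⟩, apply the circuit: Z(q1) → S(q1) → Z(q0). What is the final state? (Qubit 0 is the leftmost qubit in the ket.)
|00⟩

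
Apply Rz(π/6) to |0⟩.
(0.9659 - 0.2588i)|0⟩

Rz(π/6) = [[e^(−iθ/2), 0], [0, e^(iθ/2)]] with e^(±iθ/2) = cos(θ/2) ± i·sin(θ/2); θ = π/6, cos(θ/2) ≈ 0.965926, sin(θ/2) ≈ 0.258819.
With a = amp(|0⟩) = 1 and b = amp(|1⟩) = 0:
new amp(|0⟩) = (0.965926 - 0.258819i)·a = (0.9659 - 0.2588i)
new amp(|1⟩) = (0.965926 + 0.258819i)·b = 0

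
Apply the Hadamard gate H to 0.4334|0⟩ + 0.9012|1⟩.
0.9437|0⟩ - 0.3308|1⟩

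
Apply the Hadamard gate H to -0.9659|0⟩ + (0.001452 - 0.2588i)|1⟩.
(-0.682 - 0.183i)|0⟩ + (-0.684 + 0.183i)|1⟩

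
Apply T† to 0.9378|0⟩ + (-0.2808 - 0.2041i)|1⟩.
0.9378|0⟩ + (-0.3429 + 0.05424i)|1⟩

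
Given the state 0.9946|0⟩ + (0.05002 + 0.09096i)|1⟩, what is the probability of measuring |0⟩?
0.9892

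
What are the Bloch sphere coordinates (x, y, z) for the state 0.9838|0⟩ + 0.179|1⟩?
(0.3522, 0, 0.9358)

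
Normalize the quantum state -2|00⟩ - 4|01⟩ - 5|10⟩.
-0.2981|00⟩ - 0.5963|01⟩ - 0.7454|10⟩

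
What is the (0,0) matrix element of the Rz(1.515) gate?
(0.7266 - 0.6871i)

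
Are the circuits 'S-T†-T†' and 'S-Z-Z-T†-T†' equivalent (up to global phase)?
Yes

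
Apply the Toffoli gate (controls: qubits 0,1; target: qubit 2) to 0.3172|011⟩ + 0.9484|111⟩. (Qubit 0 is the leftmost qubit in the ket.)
0.3172|011⟩ + 0.9484|110⟩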